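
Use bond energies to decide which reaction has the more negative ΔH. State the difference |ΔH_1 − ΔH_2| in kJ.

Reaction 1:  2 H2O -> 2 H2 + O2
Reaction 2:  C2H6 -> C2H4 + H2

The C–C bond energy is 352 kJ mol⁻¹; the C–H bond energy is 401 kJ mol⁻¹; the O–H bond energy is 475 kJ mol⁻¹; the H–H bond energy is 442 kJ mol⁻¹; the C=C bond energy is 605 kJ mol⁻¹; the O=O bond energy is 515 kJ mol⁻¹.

Reaction 2, by 394 kJ

Reaction 1:
  Bonds broken (reactants):
    O–H: 4 × 475 = 1900
    Σ(broken) = 1900 kJ
  Bonds formed (products):
    H–H: 2 × 442 = 884
    O=O: 1 × 515 = 515
    Σ(formed) = 1399 kJ
  ΔH_1 = 1900 − 1399 = +501 kJ
Reaction 2:
  Bonds broken (reactants):
    C–C: 1 × 352 = 352
    C–H: 6 × 401 = 2406
    Σ(broken) = 2758 kJ
  Bonds formed (products):
    C–H: 4 × 401 = 1604
    C=C: 1 × 605 = 605
    H–H: 1 × 442 = 442
    Σ(formed) = 2651 kJ
  ΔH_2 = 2758 − 2651 = +107 kJ
ΔH_1 − ΔH_2 = +394 kJ, so reaction 2 has the more negative ΔH; |ΔH_1 − ΔH_2| = 394 kJ.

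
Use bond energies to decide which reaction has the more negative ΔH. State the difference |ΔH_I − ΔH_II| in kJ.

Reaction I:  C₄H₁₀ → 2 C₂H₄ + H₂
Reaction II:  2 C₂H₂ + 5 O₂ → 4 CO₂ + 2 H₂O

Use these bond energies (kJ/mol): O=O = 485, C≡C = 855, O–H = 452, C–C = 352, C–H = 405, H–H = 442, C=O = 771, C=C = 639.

Reaction II, by 2367 kJ

Reaction I:
  Bonds broken (reactants):
    C–C: 3 × 352 = 1056
    C–H: 10 × 405 = 4050
    Σ(broken) = 5106 kJ
  Bonds formed (products):
    C–H: 8 × 405 = 3240
    C=C: 2 × 639 = 1278
    H–H: 1 × 442 = 442
    Σ(formed) = 4960 kJ
  ΔH_I = 5106 − 4960 = +146 kJ
Reaction II:
  Bonds broken (reactants):
    C≡C: 2 × 855 = 1710
    C–H: 4 × 405 = 1620
    O=O: 5 × 485 = 2425
    Σ(broken) = 5755 kJ
  Bonds formed (products):
    C=O: 8 × 771 = 6168
    O–H: 4 × 452 = 1808
    Σ(formed) = 7976 kJ
  ΔH_II = 5755 − 7976 = −2221 kJ
ΔH_I − ΔH_II = +2367 kJ, so reaction II has the more negative ΔH; |ΔH_I − ΔH_II| = 2367 kJ.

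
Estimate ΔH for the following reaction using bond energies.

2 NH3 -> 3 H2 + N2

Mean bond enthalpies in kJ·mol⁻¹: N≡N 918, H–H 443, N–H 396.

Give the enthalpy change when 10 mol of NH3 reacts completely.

ΔH = +645 kJ

Bonds broken (reactants):
  N–H: 6 × 396 = 2376
  Σ(broken) = 2376 kJ
Bonds formed (products):
  H–H: 3 × 443 = 1329
  N≡N: 1 × 918 = 918
  Σ(formed) = 2247 kJ
ΔH = Σ(broken) − Σ(formed) = 2376 − 2247 = +129 kJ
For 5× the reaction as written: 5 × (+129) = +645 kJ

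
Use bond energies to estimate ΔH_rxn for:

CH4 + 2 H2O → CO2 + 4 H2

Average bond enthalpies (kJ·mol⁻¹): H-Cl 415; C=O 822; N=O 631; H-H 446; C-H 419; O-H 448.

ΔH ≈ +40 kJ

Bonds broken (reactants):
  C-H: 4 × 419 = 1676
  O-H: 4 × 448 = 1792
  Σ(broken) = 3468 kJ
Bonds formed (products):
  C=O: 2 × 822 = 1644
  H-H: 4 × 446 = 1784
  Σ(formed) = 3428 kJ
ΔH = Σ(broken) − Σ(formed) = 3468 − 3428 = +40 kJ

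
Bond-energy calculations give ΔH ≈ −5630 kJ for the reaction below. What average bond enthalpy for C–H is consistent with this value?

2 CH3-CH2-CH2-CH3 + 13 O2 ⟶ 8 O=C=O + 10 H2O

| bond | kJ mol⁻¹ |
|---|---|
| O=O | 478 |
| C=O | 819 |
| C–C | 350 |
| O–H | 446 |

D(C–H) ≈ 404 kJ/mol

Let D be the C–H bond energy.
Σ(broken) = 6×350 + 20×D + 13×478 = 8314 + 20D
Σ(formed) = 16×819 + 20×446 = 22024
ΔH = Σ(broken) − Σ(formed) = (8314 + 20D) − (22024) = −13710 + 20D
Setting this equal to −5630 kJ gives 20D = 8080, so D = 404 kJ/mol.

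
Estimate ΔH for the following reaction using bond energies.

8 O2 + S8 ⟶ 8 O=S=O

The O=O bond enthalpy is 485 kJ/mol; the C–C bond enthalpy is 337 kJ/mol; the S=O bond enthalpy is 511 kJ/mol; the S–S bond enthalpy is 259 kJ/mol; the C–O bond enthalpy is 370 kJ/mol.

Bonds broken (reactants):
  O=O: 8 × 485 = 3880
  S–S: 8 × 259 = 2072
  Σ(broken) = 5952 kJ
Bonds formed (products):
  S=O: 16 × 511 = 8176
  Σ(formed) = 8176 kJ
ΔH = Σ(broken) − Σ(formed) = 5952 − 8176 = −2224 kJ

ΔH ≈ −2224 kJ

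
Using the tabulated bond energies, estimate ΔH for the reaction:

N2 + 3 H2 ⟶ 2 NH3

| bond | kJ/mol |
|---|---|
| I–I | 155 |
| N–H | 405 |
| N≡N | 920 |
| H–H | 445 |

Bonds broken (reactants):
  H–H: 3 × 445 = 1335
  N≡N: 1 × 920 = 920
  Σ(broken) = 2255 kJ
Bonds formed (products):
  N–H: 6 × 405 = 2430
  Σ(formed) = 2430 kJ
ΔH = Σ(broken) − Σ(formed) = 2255 − 2430 = −175 kJ

ΔH ≈ −175 kJ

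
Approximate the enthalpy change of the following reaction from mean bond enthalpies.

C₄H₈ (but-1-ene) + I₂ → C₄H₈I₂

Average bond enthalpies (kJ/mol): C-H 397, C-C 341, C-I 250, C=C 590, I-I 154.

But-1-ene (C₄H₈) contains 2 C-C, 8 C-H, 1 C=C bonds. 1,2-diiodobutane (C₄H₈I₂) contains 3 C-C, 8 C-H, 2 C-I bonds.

Bonds broken (reactants):
  C-C: 2 × 341 = 682
  C-H: 8 × 397 = 3176
  C=C: 1 × 590 = 590
  I-I: 1 × 154 = 154
  Σ(broken) = 4602 kJ
Bonds formed (products):
  C-C: 3 × 341 = 1023
  C-H: 8 × 397 = 3176
  C-I: 2 × 250 = 500
  Σ(formed) = 4699 kJ
ΔH = Σ(broken) − Σ(formed) = 4602 − 4699 = −97 kJ

ΔH ≈ −97 kJ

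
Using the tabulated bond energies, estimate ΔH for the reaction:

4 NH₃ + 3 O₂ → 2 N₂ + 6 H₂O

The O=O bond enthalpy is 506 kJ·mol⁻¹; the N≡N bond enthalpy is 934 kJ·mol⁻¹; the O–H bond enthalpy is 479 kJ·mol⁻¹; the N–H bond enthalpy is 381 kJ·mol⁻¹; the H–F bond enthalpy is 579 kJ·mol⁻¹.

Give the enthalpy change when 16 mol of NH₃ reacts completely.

ΔH = −6104 kJ

Bonds broken (reactants):
  N–H: 12 × 381 = 4572
  O=O: 3 × 506 = 1518
  Σ(broken) = 6090 kJ
Bonds formed (products):
  N≡N: 2 × 934 = 1868
  O–H: 12 × 479 = 5748
  Σ(formed) = 7616 kJ
ΔH = Σ(broken) − Σ(formed) = 6090 − 7616 = −1526 kJ
For 4× the reaction as written: 4 × (−1526) = −6104 kJ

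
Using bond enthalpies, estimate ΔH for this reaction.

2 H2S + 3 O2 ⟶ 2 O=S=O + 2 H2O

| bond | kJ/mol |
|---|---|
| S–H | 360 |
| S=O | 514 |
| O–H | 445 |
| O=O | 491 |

Bonds broken (reactants):
  O=O: 3 × 491 = 1473
  S–H: 4 × 360 = 1440
  Σ(broken) = 2913 kJ
Bonds formed (products):
  O–H: 4 × 445 = 1780
  S=O: 4 × 514 = 2056
  Σ(formed) = 3836 kJ
ΔH = Σ(broken) − Σ(formed) = 2913 − 3836 = −923 kJ

ΔH ≈ −923 kJ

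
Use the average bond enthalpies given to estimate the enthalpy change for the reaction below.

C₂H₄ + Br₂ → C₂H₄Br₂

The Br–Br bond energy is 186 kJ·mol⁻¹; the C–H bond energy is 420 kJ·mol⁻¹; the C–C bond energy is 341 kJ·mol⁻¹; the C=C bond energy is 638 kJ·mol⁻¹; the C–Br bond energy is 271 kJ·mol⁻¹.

Bonds broken (reactants):
  Br–Br: 1 × 186 = 186
  C–H: 4 × 420 = 1680
  C=C: 1 × 638 = 638
  Σ(broken) = 2504 kJ
Bonds formed (products):
  C–Br: 2 × 271 = 542
  C–C: 1 × 341 = 341
  C–H: 4 × 420 = 1680
  Σ(formed) = 2563 kJ
ΔH = Σ(broken) − Σ(formed) = 2504 − 2563 = −59 kJ

ΔH ≈ −59 kJ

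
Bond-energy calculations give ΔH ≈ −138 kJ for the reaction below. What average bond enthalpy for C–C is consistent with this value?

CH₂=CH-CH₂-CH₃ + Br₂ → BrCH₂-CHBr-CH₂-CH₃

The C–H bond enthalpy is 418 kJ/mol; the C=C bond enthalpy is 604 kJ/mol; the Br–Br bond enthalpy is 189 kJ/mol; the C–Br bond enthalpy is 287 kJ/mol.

D(C–C) ≈ 357 kJ/mol

Let D be the C–C bond energy.
Σ(broken) = 1×189 + 2×D + 8×418 + 1×604 = 4137 + 2D
Σ(formed) = 2×287 + 3×D + 8×418 = 3918 + 3D
ΔH = Σ(broken) − Σ(formed) = (4137 + 2D) − (3918 + 3D) = +219 − D
Setting this equal to −138 kJ gives D = 357 kJ/mol.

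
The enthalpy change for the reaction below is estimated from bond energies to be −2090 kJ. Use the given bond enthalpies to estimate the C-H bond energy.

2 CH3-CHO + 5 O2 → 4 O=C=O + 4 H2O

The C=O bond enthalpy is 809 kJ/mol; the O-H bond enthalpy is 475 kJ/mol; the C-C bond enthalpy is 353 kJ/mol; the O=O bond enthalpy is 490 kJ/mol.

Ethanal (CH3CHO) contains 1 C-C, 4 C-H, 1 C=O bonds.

D(C-H) ≈ 426 kJ/mol

Let D be the C-H bond energy.
Σ(broken) = 2×353 + 8×D + 2×809 + 5×490 = 4774 + 8D
Σ(formed) = 8×809 + 8×475 = 10272
ΔH = Σ(broken) − Σ(formed) = (4774 + 8D) − (10272) = −5498 + 8D
Setting this equal to −2090 kJ gives 8D = 3408, so D = 426 kJ/mol.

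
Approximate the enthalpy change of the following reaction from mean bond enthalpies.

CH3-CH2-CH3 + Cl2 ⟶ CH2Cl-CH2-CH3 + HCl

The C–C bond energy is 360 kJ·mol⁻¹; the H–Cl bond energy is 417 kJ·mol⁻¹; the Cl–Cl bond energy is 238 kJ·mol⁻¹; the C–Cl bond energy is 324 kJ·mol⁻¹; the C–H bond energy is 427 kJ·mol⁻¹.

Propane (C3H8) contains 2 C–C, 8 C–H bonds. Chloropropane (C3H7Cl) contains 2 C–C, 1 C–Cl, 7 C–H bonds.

Bonds broken (reactants):
  C–C: 2 × 360 = 720
  C–H: 8 × 427 = 3416
  Cl–Cl: 1 × 238 = 238
  Σ(broken) = 4374 kJ
Bonds formed (products):
  C–C: 2 × 360 = 720
  C–Cl: 1 × 324 = 324
  C–H: 7 × 427 = 2989
  H–Cl: 1 × 417 = 417
  Σ(formed) = 4450 kJ
ΔH = Σ(broken) − Σ(formed) = 4374 − 4450 = −76 kJ

ΔH ≈ −76 kJ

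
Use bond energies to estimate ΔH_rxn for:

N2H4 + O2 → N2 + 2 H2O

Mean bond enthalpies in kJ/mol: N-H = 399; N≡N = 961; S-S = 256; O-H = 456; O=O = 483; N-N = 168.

Bonds broken (reactants):
  N-H: 4 × 399 = 1596
  N-N: 1 × 168 = 168
  O=O: 1 × 483 = 483
  Σ(broken) = 2247 kJ
Bonds formed (products):
  N≡N: 1 × 961 = 961
  O-H: 4 × 456 = 1824
  Σ(formed) = 2785 kJ
ΔH = Σ(broken) − Σ(formed) = 2247 − 2785 = −538 kJ

ΔH ≈ −538 kJ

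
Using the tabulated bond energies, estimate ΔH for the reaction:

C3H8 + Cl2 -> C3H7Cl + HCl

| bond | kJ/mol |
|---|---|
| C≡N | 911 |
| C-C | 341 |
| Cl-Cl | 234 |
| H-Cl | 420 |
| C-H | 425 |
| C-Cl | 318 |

Bonds broken (reactants):
  C-C: 2 × 341 = 682
  C-H: 8 × 425 = 3400
  Cl-Cl: 1 × 234 = 234
  Σ(broken) = 4316 kJ
Bonds formed (products):
  C-C: 2 × 341 = 682
  C-Cl: 1 × 318 = 318
  C-H: 7 × 425 = 2975
  H-Cl: 1 × 420 = 420
  Σ(formed) = 4395 kJ
ΔH = Σ(broken) − Σ(formed) = 4316 − 4395 = −79 kJ

ΔH ≈ −79 kJ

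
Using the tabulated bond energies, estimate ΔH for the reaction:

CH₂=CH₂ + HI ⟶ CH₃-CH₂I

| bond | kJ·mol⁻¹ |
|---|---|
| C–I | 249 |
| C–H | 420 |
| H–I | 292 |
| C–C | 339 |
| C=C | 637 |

ΔH ≈ −79 kJ

Bonds broken (reactants):
  C–H: 4 × 420 = 1680
  C=C: 1 × 637 = 637
  H–I: 1 × 292 = 292
  Σ(broken) = 2609 kJ
Bonds formed (products):
  C–C: 1 × 339 = 339
  C–H: 5 × 420 = 2100
  C–I: 1 × 249 = 249
  Σ(formed) = 2688 kJ
ΔH = Σ(broken) − Σ(formed) = 2609 − 2688 = −79 kJ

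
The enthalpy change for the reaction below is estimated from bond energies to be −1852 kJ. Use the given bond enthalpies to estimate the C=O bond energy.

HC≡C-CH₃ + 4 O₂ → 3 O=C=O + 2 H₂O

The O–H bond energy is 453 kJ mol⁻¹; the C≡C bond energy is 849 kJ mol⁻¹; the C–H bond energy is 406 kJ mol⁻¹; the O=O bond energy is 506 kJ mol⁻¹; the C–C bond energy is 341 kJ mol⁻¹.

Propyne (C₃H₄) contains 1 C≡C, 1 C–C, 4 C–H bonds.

D(C=O) ≈ 813 kJ/mol

Let D be the C=O bond energy.
Σ(broken) = 1×849 + 1×341 + 4×406 + 4×506 = 4838
Σ(formed) = 6×D + 4×453 = 1812 + 6D
ΔH = Σ(broken) − Σ(formed) = (4838) − (1812 + 6D) = +3026 − 6D
Setting this equal to −1852 kJ gives 6D = 4878, so D = 813 kJ/mol.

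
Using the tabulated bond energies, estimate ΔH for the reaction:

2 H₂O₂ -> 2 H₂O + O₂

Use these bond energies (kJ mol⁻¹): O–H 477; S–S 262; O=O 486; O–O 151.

Bonds broken (reactants):
  O–H: 4 × 477 = 1908
  O–O: 2 × 151 = 302
  Σ(broken) = 2210 kJ
Bonds formed (products):
  O–H: 4 × 477 = 1908
  O=O: 1 × 486 = 486
  Σ(formed) = 2394 kJ
ΔH = Σ(broken) − Σ(formed) = 2210 − 2394 = −184 kJ

ΔH ≈ −184 kJ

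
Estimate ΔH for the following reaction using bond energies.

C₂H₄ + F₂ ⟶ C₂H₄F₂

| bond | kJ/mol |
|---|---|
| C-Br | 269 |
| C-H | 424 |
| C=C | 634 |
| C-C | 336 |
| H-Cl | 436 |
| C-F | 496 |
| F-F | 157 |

ΔH ≈ −537 kJ

Bonds broken (reactants):
  C-H: 4 × 424 = 1696
  C=C: 1 × 634 = 634
  F-F: 1 × 157 = 157
  Σ(broken) = 2487 kJ
Bonds formed (products):
  C-C: 1 × 336 = 336
  C-F: 2 × 496 = 992
  C-H: 4 × 424 = 1696
  Σ(formed) = 3024 kJ
ΔH = Σ(broken) − Σ(formed) = 2487 − 3024 = −537 kJ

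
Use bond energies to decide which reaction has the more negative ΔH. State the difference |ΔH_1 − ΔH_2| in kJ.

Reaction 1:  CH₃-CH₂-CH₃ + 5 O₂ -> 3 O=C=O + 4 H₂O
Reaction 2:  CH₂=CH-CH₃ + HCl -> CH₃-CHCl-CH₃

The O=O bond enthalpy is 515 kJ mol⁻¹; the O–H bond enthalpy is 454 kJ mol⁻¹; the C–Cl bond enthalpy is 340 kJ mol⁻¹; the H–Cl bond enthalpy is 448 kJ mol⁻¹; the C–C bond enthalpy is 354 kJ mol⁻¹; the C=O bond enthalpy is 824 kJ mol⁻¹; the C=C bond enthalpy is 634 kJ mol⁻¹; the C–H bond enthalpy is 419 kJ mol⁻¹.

Reaction 1, by 1910 kJ

Reaction 1:
  Bonds broken (reactants):
    C–C: 2 × 354 = 708
    C–H: 8 × 419 = 3352
    O=O: 5 × 515 = 2575
    Σ(broken) = 6635 kJ
  Bonds formed (products):
    C=O: 6 × 824 = 4944
    O–H: 8 × 454 = 3632
    Σ(formed) = 8576 kJ
  ΔH_1 = 6635 − 8576 = −1941 kJ
Reaction 2:
  Bonds broken (reactants):
    C–C: 1 × 354 = 354
    C–H: 6 × 419 = 2514
    C=C: 1 × 634 = 634
    H–Cl: 1 × 448 = 448
    Σ(broken) = 3950 kJ
  Bonds formed (products):
    C–C: 2 × 354 = 708
    C–Cl: 1 × 340 = 340
    C–H: 7 × 419 = 2933
    Σ(formed) = 3981 kJ
  ΔH_2 = 3950 − 3981 = −31 kJ
ΔH_1 − ΔH_2 = −1910 kJ, so reaction 1 has the more negative ΔH; |ΔH_1 − ΔH_2| = 1910 kJ.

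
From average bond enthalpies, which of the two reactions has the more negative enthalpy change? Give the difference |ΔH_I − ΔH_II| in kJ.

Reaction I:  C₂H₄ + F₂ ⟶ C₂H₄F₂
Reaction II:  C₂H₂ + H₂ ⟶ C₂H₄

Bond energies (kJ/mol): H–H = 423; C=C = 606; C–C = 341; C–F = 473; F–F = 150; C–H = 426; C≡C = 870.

Reaction I:
  Bonds broken (reactants):
    C–H: 4 × 426 = 1704
    C=C: 1 × 606 = 606
    F–F: 1 × 150 = 150
    Σ(broken) = 2460 kJ
  Bonds formed (products):
    C–C: 1 × 341 = 341
    C–F: 2 × 473 = 946
    C–H: 4 × 426 = 1704
    Σ(formed) = 2991 kJ
  ΔH_I = 2460 − 2991 = −531 kJ
Reaction II:
  Bonds broken (reactants):
    C≡C: 1 × 870 = 870
    C–H: 2 × 426 = 852
    H–H: 1 × 423 = 423
    Σ(broken) = 2145 kJ
  Bonds formed (products):
    C–H: 4 × 426 = 1704
    C=C: 1 × 606 = 606
    Σ(formed) = 2310 kJ
  ΔH_II = 2145 − 2310 = −165 kJ
ΔH_I − ΔH_II = −366 kJ, so reaction I has the more negative ΔH; |ΔH_I − ΔH_II| = 366 kJ.

Reaction I, by 366 kJ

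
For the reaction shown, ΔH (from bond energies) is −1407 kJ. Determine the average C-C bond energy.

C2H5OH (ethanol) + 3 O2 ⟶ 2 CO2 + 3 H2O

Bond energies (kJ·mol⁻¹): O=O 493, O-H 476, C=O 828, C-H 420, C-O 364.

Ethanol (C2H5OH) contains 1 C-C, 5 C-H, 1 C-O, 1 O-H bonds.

Let D be the C-C bond energy.
Σ(broken) = 1×D + 5×420 + 1×364 + 1×476 + 3×493 = 4419 + D
Σ(formed) = 4×828 + 6×476 = 6168
ΔH = Σ(broken) − Σ(formed) = (4419 + D) − (6168) = −1749 + D
Setting this equal to −1407 kJ gives D = 342 kJ/mol.

D(C-C) ≈ 342 kJ/mol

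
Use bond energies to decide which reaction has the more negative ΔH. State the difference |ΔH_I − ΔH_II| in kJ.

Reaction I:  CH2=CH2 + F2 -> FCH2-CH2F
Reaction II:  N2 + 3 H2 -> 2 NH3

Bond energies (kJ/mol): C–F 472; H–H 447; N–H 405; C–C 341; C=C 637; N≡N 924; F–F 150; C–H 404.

Reaction I:
  Bonds broken (reactants):
    C–H: 4 × 404 = 1616
    C=C: 1 × 637 = 637
    F–F: 1 × 150 = 150
    Σ(broken) = 2403 kJ
  Bonds formed (products):
    C–C: 1 × 341 = 341
    C–F: 2 × 472 = 944
    C–H: 4 × 404 = 1616
    Σ(formed) = 2901 kJ
  ΔH_I = 2403 − 2901 = −498 kJ
Reaction II:
  Bonds broken (reactants):
    H–H: 3 × 447 = 1341
    N≡N: 1 × 924 = 924
    Σ(broken) = 2265 kJ
  Bonds formed (products):
    N–H: 6 × 405 = 2430
    Σ(formed) = 2430 kJ
  ΔH_II = 2265 − 2430 = −165 kJ
ΔH_I − ΔH_II = −333 kJ, so reaction I has the more negative ΔH; |ΔH_I − ΔH_II| = 333 kJ.

Reaction I, by 333 kJ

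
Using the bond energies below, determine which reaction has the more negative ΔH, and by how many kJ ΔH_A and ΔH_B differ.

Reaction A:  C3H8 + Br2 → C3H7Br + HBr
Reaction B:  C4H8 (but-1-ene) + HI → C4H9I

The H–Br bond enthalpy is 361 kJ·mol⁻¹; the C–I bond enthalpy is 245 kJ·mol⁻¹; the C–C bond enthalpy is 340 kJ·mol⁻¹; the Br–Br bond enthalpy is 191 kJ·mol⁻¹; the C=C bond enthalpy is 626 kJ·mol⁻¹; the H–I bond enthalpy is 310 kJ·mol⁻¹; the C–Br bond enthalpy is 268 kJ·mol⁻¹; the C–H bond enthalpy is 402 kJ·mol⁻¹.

Reaction A:
  Bonds broken (reactants):
    Br–Br: 1 × 191 = 191
    C–C: 2 × 340 = 680
    C–H: 8 × 402 = 3216
    Σ(broken) = 4087 kJ
  Bonds formed (products):
    C–Br: 1 × 268 = 268
    C–C: 2 × 340 = 680
    C–H: 7 × 402 = 2814
    H–Br: 1 × 361 = 361
    Σ(formed) = 4123 kJ
  ΔH_A = 4087 − 4123 = −36 kJ
Reaction B:
  Bonds broken (reactants):
    C–C: 2 × 340 = 680
    C–H: 8 × 402 = 3216
    C=C: 1 × 626 = 626
    H–I: 1 × 310 = 310
    Σ(broken) = 4832 kJ
  Bonds formed (products):
    C–C: 3 × 340 = 1020
    C–H: 9 × 402 = 3618
    C–I: 1 × 245 = 245
    Σ(formed) = 4883 kJ
  ΔH_B = 4832 − 4883 = −51 kJ
ΔH_A − ΔH_B = +15 kJ, so reaction B has the more negative ΔH; |ΔH_A − ΔH_B| = 15 kJ.

Reaction B, by 15 kJ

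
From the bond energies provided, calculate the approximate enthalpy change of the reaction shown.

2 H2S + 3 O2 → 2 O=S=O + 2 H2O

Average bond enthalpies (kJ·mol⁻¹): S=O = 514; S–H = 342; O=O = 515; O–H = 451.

Bonds broken (reactants):
  O=O: 3 × 515 = 1545
  S–H: 4 × 342 = 1368
  Σ(broken) = 2913 kJ
Bonds formed (products):
  O–H: 4 × 451 = 1804
  S=O: 4 × 514 = 2056
  Σ(formed) = 3860 kJ
ΔH = Σ(broken) − Σ(formed) = 2913 − 3860 = −947 kJ

ΔH ≈ −947 kJ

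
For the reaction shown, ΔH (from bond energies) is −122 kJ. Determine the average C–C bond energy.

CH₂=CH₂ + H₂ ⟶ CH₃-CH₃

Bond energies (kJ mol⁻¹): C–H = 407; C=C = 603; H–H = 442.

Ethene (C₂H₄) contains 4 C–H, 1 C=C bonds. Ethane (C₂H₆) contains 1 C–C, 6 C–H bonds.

Let D be the C–C bond energy.
Σ(broken) = 4×407 + 1×603 + 1×442 = 2673
Σ(formed) = 1×D + 6×407 = 2442 + D
ΔH = Σ(broken) − Σ(formed) = (2673) − (2442 + D) = +231 − D
Setting this equal to −122 kJ gives D = 353 kJ/mol.

D(C–C) ≈ 353 kJ/mol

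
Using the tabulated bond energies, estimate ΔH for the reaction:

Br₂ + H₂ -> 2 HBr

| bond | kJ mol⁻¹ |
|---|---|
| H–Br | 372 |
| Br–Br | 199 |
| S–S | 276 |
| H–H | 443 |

Bonds broken (reactants):
  Br–Br: 1 × 199 = 199
  H–H: 1 × 443 = 443
  Σ(broken) = 642 kJ
Bonds formed (products):
  H–Br: 2 × 372 = 744
  Σ(formed) = 744 kJ
ΔH = Σ(broken) − Σ(formed) = 642 − 744 = −102 kJ

ΔH ≈ −102 kJ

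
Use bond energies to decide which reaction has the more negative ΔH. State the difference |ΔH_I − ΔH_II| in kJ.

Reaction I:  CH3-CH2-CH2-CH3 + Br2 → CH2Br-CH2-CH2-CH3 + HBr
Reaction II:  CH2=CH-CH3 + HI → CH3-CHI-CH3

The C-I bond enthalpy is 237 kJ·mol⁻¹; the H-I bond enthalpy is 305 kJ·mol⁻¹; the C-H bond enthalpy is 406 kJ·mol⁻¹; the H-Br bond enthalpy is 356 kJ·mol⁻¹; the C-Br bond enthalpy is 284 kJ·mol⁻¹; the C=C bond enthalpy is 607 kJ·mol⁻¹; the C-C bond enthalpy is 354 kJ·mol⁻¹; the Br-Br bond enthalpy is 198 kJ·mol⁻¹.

Reaction I:
  Bonds broken (reactants):
    Br-Br: 1 × 198 = 198
    C-C: 3 × 354 = 1062
    C-H: 10 × 406 = 4060
    Σ(broken) = 5320 kJ
  Bonds formed (products):
    C-Br: 1 × 284 = 284
    C-C: 3 × 354 = 1062
    C-H: 9 × 406 = 3654
    H-Br: 1 × 356 = 356
    Σ(formed) = 5356 kJ
  ΔH_I = 5320 − 5356 = −36 kJ
Reaction II:
  Bonds broken (reactants):
    C-C: 1 × 354 = 354
    C-H: 6 × 406 = 2436
    C=C: 1 × 607 = 607
    H-I: 1 × 305 = 305
    Σ(broken) = 3702 kJ
  Bonds formed (products):
    C-C: 2 × 354 = 708
    C-H: 7 × 406 = 2842
    C-I: 1 × 237 = 237
    Σ(formed) = 3787 kJ
  ΔH_II = 3702 − 3787 = −85 kJ
ΔH_I − ΔH_II = +49 kJ, so reaction II has the more negative ΔH; |ΔH_I − ΔH_II| = 49 kJ.

Reaction II, by 49 kJ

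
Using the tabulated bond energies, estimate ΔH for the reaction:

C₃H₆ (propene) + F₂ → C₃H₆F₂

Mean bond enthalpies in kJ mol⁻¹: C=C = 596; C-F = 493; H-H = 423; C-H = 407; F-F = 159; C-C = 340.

Bonds broken (reactants):
  C-C: 1 × 340 = 340
  C-H: 6 × 407 = 2442
  C=C: 1 × 596 = 596
  F-F: 1 × 159 = 159
  Σ(broken) = 3537 kJ
Bonds formed (products):
  C-C: 2 × 340 = 680
  C-F: 2 × 493 = 986
  C-H: 6 × 407 = 2442
  Σ(formed) = 4108 kJ
ΔH = Σ(broken) − Σ(formed) = 3537 − 4108 = −571 kJ

ΔH ≈ −571 kJ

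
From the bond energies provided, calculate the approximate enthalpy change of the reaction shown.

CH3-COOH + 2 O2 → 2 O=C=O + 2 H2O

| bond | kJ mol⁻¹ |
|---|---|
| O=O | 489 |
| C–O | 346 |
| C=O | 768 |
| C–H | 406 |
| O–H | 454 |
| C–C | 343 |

Bonds broken (reactants):
  C–C: 1 × 343 = 343
  C–H: 3 × 406 = 1218
  C–O: 1 × 346 = 346
  C=O: 1 × 768 = 768
  O–H: 1 × 454 = 454
  O=O: 2 × 489 = 978
  Σ(broken) = 4107 kJ
Bonds formed (products):
  C=O: 4 × 768 = 3072
  O–H: 4 × 454 = 1816
  Σ(formed) = 4888 kJ
ΔH = Σ(broken) − Σ(formed) = 4107 − 4888 = −781 kJ

ΔH ≈ −781 kJ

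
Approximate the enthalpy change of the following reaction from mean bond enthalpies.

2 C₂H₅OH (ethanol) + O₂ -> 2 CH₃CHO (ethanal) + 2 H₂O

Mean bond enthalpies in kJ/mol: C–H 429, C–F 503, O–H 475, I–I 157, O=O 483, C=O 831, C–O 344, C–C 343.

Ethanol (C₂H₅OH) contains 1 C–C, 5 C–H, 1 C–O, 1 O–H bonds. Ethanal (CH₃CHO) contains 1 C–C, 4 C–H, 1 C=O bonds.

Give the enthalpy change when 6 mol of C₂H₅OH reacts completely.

Bonds broken (reactants):
  C–C: 2 × 343 = 686
  C–H: 10 × 429 = 4290
  C–O: 2 × 344 = 688
  O–H: 2 × 475 = 950
  O=O: 1 × 483 = 483
  Σ(broken) = 7097 kJ
Bonds formed (products):
  C–C: 2 × 343 = 686
  C–H: 8 × 429 = 3432
  C=O: 2 × 831 = 1662
  O–H: 4 × 475 = 1900
  Σ(formed) = 7680 kJ
ΔH = Σ(broken) − Σ(formed) = 7097 − 7680 = −583 kJ
For 3× the reaction as written: 3 × (−583) = −1749 kJ

ΔH = −1749 kJ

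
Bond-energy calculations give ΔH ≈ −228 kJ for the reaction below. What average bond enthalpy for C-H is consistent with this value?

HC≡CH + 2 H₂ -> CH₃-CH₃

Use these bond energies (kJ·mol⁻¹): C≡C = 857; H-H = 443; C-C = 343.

D(C-H) ≈ 407 kJ/mol

Let D be the C-H bond energy.
Σ(broken) = 1×857 + 2×D + 2×443 = 1743 + 2D
Σ(formed) = 1×343 + 6×D = 343 + 6D
ΔH = Σ(broken) − Σ(formed) = (1743 + 2D) − (343 + 6D) = +1400 − 4D
Setting this equal to −228 kJ gives 4D = 1628, so D = 407 kJ/mol.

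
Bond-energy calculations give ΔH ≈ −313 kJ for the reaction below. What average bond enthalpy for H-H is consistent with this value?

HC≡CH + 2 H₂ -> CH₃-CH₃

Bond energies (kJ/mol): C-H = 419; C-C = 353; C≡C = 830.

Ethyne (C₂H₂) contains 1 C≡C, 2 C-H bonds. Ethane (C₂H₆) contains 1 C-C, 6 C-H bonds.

D(H-H) ≈ 443 kJ/mol

Let D be the H-H bond energy.
Σ(broken) = 1×830 + 2×419 + 2×D = 1668 + 2D
Σ(formed) = 1×353 + 6×419 = 2867
ΔH = Σ(broken) − Σ(formed) = (1668 + 2D) − (2867) = −1199 + 2D
Setting this equal to −313 kJ gives 2D = 886, so D = 443 kJ/mol.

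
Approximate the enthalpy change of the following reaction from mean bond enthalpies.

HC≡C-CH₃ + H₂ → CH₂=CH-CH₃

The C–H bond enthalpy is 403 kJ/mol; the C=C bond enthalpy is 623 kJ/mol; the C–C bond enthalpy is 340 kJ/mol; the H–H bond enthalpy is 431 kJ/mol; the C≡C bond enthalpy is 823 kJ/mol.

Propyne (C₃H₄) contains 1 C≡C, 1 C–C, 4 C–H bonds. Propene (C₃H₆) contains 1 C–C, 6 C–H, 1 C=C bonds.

ΔH ≈ −175 kJ

Bonds broken (reactants):
  C≡C: 1 × 823 = 823
  C–C: 1 × 340 = 340
  C–H: 4 × 403 = 1612
  H–H: 1 × 431 = 431
  Σ(broken) = 3206 kJ
Bonds formed (products):
  C–C: 1 × 340 = 340
  C–H: 6 × 403 = 2418
  C=C: 1 × 623 = 623
  Σ(formed) = 3381 kJ
ΔH = Σ(broken) − Σ(formed) = 3206 − 3381 = −175 kJ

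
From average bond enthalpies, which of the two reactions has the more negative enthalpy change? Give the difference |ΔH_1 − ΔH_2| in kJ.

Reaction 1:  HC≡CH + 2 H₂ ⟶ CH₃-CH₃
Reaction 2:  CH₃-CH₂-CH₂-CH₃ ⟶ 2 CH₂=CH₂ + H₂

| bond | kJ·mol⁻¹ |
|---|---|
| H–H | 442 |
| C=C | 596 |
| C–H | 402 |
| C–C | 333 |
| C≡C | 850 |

Reaction 1:
  Bonds broken (reactants):
    C≡C: 1 × 850 = 850
    C–H: 2 × 402 = 804
    H–H: 2 × 442 = 884
    Σ(broken) = 2538 kJ
  Bonds formed (products):
    C–C: 1 × 333 = 333
    C–H: 6 × 402 = 2412
    Σ(formed) = 2745 kJ
  ΔH_1 = 2538 − 2745 = −207 kJ
Reaction 2:
  Bonds broken (reactants):
    C–C: 3 × 333 = 999
    C–H: 10 × 402 = 4020
    Σ(broken) = 5019 kJ
  Bonds formed (products):
    C–H: 8 × 402 = 3216
    C=C: 2 × 596 = 1192
    H–H: 1 × 442 = 442
    Σ(formed) = 4850 kJ
  ΔH_2 = 5019 − 4850 = +169 kJ
ΔH_1 − ΔH_2 = −376 kJ, so reaction 1 has the more negative ΔH; |ΔH_1 − ΔH_2| = 376 kJ.

Reaction 1, by 376 kJ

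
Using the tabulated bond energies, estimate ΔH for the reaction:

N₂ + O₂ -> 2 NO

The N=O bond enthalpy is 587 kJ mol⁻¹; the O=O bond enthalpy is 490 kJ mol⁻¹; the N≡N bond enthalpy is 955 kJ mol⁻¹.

ΔH ≈ +271 kJ

Bonds broken (reactants):
  N≡N: 1 × 955 = 955
  O=O: 1 × 490 = 490
  Σ(broken) = 1445 kJ
Bonds formed (products):
  N=O: 2 × 587 = 1174
  Σ(formed) = 1174 kJ
ΔH = Σ(broken) − Σ(formed) = 1445 − 1174 = +271 kJ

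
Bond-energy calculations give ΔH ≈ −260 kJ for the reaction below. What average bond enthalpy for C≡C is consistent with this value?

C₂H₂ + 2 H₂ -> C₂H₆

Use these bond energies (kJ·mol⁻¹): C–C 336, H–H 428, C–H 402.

D(C≡C) ≈ 828 kJ/mol

Let D be the C≡C bond energy.
Σ(broken) = 1×D + 2×402 + 2×428 = 1660 + D
Σ(formed) = 1×336 + 6×402 = 2748
ΔH = Σ(broken) − Σ(formed) = (1660 + D) − (2748) = −1088 + D
Setting this equal to −260 kJ gives D = 828 kJ/mol.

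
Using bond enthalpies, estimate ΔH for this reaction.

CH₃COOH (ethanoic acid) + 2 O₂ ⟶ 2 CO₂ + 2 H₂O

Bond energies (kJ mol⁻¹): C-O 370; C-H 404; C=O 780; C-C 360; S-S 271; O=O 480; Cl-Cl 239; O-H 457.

ΔH ≈ −809 kJ

Bonds broken (reactants):
  C-C: 1 × 360 = 360
  C-H: 3 × 404 = 1212
  C-O: 1 × 370 = 370
  C=O: 1 × 780 = 780
  O-H: 1 × 457 = 457
  O=O: 2 × 480 = 960
  Σ(broken) = 4139 kJ
Bonds formed (products):
  C=O: 4 × 780 = 3120
  O-H: 4 × 457 = 1828
  Σ(formed) = 4948 kJ
ΔH = Σ(broken) − Σ(formed) = 4139 − 4948 = −809 kJ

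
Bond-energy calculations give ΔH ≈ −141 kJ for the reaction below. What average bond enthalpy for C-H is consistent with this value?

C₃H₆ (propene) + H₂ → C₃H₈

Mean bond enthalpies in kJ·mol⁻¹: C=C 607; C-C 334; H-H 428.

Let D be the C-H bond energy.
Σ(broken) = 1×334 + 6×D + 1×607 + 1×428 = 1369 + 6D
Σ(formed) = 2×334 + 8×D = 668 + 8D
ΔH = Σ(broken) − Σ(formed) = (1369 + 6D) − (668 + 8D) = +701 − 2D
Setting this equal to −141 kJ gives 2D = 842, so D = 421 kJ/mol.

D(C-H) ≈ 421 kJ/mol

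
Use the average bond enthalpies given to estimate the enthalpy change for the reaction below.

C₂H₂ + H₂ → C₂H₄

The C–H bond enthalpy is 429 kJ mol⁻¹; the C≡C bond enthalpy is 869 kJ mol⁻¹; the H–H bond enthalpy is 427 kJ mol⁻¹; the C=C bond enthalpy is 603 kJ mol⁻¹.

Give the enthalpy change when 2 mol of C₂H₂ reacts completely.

Bonds broken (reactants):
  C≡C: 1 × 869 = 869
  C–H: 2 × 429 = 858
  H–H: 1 × 427 = 427
  Σ(broken) = 2154 kJ
Bonds formed (products):
  C–H: 4 × 429 = 1716
  C=C: 1 × 603 = 603
  Σ(formed) = 2319 kJ
ΔH = Σ(broken) − Σ(formed) = 2154 − 2319 = −165 kJ
For 2× the reaction as written: 2 × (−165) = −330 kJ

ΔH = −330 kJ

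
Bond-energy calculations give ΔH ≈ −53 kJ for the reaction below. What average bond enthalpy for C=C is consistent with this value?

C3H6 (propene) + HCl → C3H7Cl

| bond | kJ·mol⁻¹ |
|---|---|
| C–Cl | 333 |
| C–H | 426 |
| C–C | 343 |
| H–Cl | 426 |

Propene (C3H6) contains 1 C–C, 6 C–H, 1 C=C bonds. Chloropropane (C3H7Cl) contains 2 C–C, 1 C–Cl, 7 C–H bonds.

Let D be the C=C bond energy.
Σ(broken) = 1×343 + 6×426 + 1×D + 1×426 = 3325 + D
Σ(formed) = 2×343 + 1×333 + 7×426 = 4001
ΔH = Σ(broken) − Σ(formed) = (3325 + D) − (4001) = −676 + D
Setting this equal to −53 kJ gives D = 623 kJ/mol.

D(C=C) ≈ 623 kJ/mol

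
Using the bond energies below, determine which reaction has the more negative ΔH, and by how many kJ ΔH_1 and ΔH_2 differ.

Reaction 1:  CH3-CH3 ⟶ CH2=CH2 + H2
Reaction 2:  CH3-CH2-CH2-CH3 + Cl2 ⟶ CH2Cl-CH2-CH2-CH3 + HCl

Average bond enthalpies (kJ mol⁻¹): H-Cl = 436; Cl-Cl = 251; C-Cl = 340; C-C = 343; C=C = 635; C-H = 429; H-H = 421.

Reaction 2, by 241 kJ

Reaction 1:
  Bonds broken (reactants):
    C-C: 1 × 343 = 343
    C-H: 6 × 429 = 2574
    Σ(broken) = 2917 kJ
  Bonds formed (products):
    C-H: 4 × 429 = 1716
    C=C: 1 × 635 = 635
    H-H: 1 × 421 = 421
    Σ(formed) = 2772 kJ
  ΔH_1 = 2917 − 2772 = +145 kJ
Reaction 2:
  Bonds broken (reactants):
    C-C: 3 × 343 = 1029
    C-H: 10 × 429 = 4290
    Cl-Cl: 1 × 251 = 251
    Σ(broken) = 5570 kJ
  Bonds formed (products):
    C-C: 3 × 343 = 1029
    C-Cl: 1 × 340 = 340
    C-H: 9 × 429 = 3861
    H-Cl: 1 × 436 = 436
    Σ(formed) = 5666 kJ
  ΔH_2 = 5570 − 5666 = −96 kJ
ΔH_1 − ΔH_2 = +241 kJ, so reaction 2 has the more negative ΔH; |ΔH_1 − ΔH_2| = 241 kJ.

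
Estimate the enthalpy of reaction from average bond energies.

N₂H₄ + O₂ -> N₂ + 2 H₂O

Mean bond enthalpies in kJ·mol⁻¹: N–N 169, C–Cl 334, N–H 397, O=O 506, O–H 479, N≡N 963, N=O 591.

ΔH ≈ −616 kJ

Bonds broken (reactants):
  N–H: 4 × 397 = 1588
  N–N: 1 × 169 = 169
  O=O: 1 × 506 = 506
  Σ(broken) = 2263 kJ
Bonds formed (products):
  N≡N: 1 × 963 = 963
  O–H: 4 × 479 = 1916
  Σ(formed) = 2879 kJ
ΔH = Σ(broken) − Σ(formed) = 2263 − 2879 = −616 kJ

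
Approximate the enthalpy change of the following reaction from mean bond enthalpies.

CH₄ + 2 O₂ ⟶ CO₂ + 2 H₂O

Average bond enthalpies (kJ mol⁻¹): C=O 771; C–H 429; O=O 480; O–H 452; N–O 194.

Bonds broken (reactants):
  C–H: 4 × 429 = 1716
  O=O: 2 × 480 = 960
  Σ(broken) = 2676 kJ
Bonds formed (products):
  C=O: 2 × 771 = 1542
  O–H: 4 × 452 = 1808
  Σ(formed) = 3350 kJ
ΔH = Σ(broken) − Σ(formed) = 2676 − 3350 = −674 kJ

ΔH ≈ −674 kJ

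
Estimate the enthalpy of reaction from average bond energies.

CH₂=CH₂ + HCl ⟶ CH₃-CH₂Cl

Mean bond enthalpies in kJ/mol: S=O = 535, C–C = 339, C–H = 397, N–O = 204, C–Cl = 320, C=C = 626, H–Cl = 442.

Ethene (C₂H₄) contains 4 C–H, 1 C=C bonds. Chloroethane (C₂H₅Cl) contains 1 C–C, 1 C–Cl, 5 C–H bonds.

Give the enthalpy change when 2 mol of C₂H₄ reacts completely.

Bonds broken (reactants):
  C–H: 4 × 397 = 1588
  C=C: 1 × 626 = 626
  H–Cl: 1 × 442 = 442
  Σ(broken) = 2656 kJ
Bonds formed (products):
  C–C: 1 × 339 = 339
  C–Cl: 1 × 320 = 320
  C–H: 5 × 397 = 1985
  Σ(formed) = 2644 kJ
ΔH = Σ(broken) − Σ(formed) = 2656 − 2644 = +12 kJ
For 2× the reaction as written: 2 × (+12) = +24 kJ

ΔH = +24 kJ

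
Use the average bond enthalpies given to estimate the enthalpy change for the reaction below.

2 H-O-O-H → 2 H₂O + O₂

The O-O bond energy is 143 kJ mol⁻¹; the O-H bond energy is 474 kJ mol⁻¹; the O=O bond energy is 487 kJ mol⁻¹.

Bonds broken (reactants):
  O-H: 4 × 474 = 1896
  O-O: 2 × 143 = 286
  Σ(broken) = 2182 kJ
Bonds formed (products):
  O-H: 4 × 474 = 1896
  O=O: 1 × 487 = 487
  Σ(formed) = 2383 kJ
ΔH = Σ(broken) − Σ(formed) = 2182 − 2383 = −201 kJ

ΔH ≈ −201 kJ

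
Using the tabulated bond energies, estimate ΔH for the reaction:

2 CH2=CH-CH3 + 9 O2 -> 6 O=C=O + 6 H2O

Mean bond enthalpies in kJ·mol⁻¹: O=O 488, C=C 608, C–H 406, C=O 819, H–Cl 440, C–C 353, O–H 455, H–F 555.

Bonds broken (reactants):
  C–C: 2 × 353 = 706
  C–H: 12 × 406 = 4872
  C=C: 2 × 608 = 1216
  O=O: 9 × 488 = 4392
  Σ(broken) = 11186 kJ
Bonds formed (products):
  C=O: 12 × 819 = 9828
  O–H: 12 × 455 = 5460
  Σ(formed) = 15288 kJ
ΔH = Σ(broken) − Σ(formed) = 11186 − 15288 = −4102 kJ

ΔH ≈ −4102 kJ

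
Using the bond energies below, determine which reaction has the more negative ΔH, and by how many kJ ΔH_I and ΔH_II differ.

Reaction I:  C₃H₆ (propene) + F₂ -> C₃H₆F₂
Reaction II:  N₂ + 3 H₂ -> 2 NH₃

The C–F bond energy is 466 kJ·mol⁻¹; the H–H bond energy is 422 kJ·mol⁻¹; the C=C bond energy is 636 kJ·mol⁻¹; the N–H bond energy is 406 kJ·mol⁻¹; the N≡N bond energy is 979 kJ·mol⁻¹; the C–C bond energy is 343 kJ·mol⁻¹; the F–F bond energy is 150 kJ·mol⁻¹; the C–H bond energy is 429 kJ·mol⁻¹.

Reaction I:
  Bonds broken (reactants):
    C–C: 1 × 343 = 343
    C–H: 6 × 429 = 2574
    C=C: 1 × 636 = 636
    F–F: 1 × 150 = 150
    Σ(broken) = 3703 kJ
  Bonds formed (products):
    C–C: 2 × 343 = 686
    C–F: 2 × 466 = 932
    C–H: 6 × 429 = 2574
    Σ(formed) = 4192 kJ
  ΔH_I = 3703 − 4192 = −489 kJ
Reaction II:
  Bonds broken (reactants):
    H–H: 3 × 422 = 1266
    N≡N: 1 × 979 = 979
    Σ(broken) = 2245 kJ
  Bonds formed (products):
    N–H: 6 × 406 = 2436
    Σ(formed) = 2436 kJ
  ΔH_II = 2245 − 2436 = −191 kJ
ΔH_I − ΔH_II = −298 kJ, so reaction I has the more negative ΔH; |ΔH_I − ΔH_II| = 298 kJ.

Reaction I, by 298 kJ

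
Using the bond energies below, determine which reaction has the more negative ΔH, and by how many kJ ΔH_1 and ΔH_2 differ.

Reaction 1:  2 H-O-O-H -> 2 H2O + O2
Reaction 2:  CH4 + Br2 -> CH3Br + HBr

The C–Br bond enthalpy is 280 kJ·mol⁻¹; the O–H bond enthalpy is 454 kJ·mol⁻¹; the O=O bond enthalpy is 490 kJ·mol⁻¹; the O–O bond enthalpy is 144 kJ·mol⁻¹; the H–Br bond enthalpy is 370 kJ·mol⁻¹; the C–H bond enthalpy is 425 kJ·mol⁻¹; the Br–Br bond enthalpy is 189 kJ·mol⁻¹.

Reaction 1:
  Bonds broken (reactants):
    O–H: 4 × 454 = 1816
    O–O: 2 × 144 = 288
    Σ(broken) = 2104 kJ
  Bonds formed (products):
    O–H: 4 × 454 = 1816
    O=O: 1 × 490 = 490
    Σ(formed) = 2306 kJ
  ΔH_1 = 2104 − 2306 = −202 kJ
Reaction 2:
  Bonds broken (reactants):
    Br–Br: 1 × 189 = 189
    C–H: 4 × 425 = 1700
    Σ(broken) = 1889 kJ
  Bonds formed (products):
    C–Br: 1 × 280 = 280
    C–H: 3 × 425 = 1275
    H–Br: 1 × 370 = 370
    Σ(formed) = 1925 kJ
  ΔH_2 = 1889 − 1925 = −36 kJ
ΔH_1 − ΔH_2 = −166 kJ, so reaction 1 has the more negative ΔH; |ΔH_1 − ΔH_2| = 166 kJ.

Reaction 1, by 166 kJ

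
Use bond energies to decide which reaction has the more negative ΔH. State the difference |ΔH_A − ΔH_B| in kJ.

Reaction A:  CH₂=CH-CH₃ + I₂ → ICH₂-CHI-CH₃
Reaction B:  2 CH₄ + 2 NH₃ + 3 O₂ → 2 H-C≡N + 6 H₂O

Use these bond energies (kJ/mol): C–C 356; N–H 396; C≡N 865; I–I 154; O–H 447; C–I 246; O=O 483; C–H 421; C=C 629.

Reaction A:
  Bonds broken (reactants):
    C–C: 1 × 356 = 356
    C–H: 6 × 421 = 2526
    C=C: 1 × 629 = 629
    I–I: 1 × 154 = 154
    Σ(broken) = 3665 kJ
  Bonds formed (products):
    C–C: 2 × 356 = 712
    C–H: 6 × 421 = 2526
    C–I: 2 × 246 = 492
    Σ(formed) = 3730 kJ
  ΔH_A = 3665 − 3730 = −65 kJ
Reaction B:
  Bonds broken (reactants):
    C–H: 8 × 421 = 3368
    N–H: 6 × 396 = 2376
    O=O: 3 × 483 = 1449
    Σ(broken) = 7193 kJ
  Bonds formed (products):
    C≡N: 2 × 865 = 1730
    C–H: 2 × 421 = 842
    O–H: 12 × 447 = 5364
    Σ(formed) = 7936 kJ
  ΔH_B = 7193 − 7936 = −743 kJ
ΔH_A − ΔH_B = +678 kJ, so reaction B has the more negative ΔH; |ΔH_A − ΔH_B| = 678 kJ.

Reaction B, by 678 kJ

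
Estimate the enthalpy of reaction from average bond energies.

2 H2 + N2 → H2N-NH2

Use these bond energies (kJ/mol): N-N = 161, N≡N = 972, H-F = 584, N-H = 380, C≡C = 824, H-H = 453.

Bonds broken (reactants):
  H-H: 2 × 453 = 906
  N≡N: 1 × 972 = 972
  Σ(broken) = 1878 kJ
Bonds formed (products):
  N-H: 4 × 380 = 1520
  N-N: 1 × 161 = 161
  Σ(formed) = 1681 kJ
ΔH = Σ(broken) − Σ(formed) = 1878 − 1681 = +197 kJ

ΔH ≈ +197 kJ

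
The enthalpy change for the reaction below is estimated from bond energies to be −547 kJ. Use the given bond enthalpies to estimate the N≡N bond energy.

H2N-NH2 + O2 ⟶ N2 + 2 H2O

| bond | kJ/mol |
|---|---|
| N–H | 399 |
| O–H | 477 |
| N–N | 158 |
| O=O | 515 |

Let D be the N≡N bond energy.
Σ(broken) = 4×399 + 1×158 + 1×515 = 2269
Σ(formed) = 1×D + 4×477 = 1908 + D
ΔH = Σ(broken) − Σ(formed) = (2269) − (1908 + D) = +361 − D
Setting this equal to −547 kJ gives D = 908 kJ/mol.

D(N≡N) ≈ 908 kJ/mol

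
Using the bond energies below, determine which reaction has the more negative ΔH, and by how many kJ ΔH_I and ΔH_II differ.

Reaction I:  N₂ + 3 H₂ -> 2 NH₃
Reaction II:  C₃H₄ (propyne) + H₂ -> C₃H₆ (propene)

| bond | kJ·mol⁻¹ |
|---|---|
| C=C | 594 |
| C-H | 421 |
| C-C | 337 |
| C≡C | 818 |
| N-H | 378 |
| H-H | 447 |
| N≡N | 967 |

Reaction II, by 211 kJ

Reaction I:
  Bonds broken (reactants):
    H-H: 3 × 447 = 1341
    N≡N: 1 × 967 = 967
    Σ(broken) = 2308 kJ
  Bonds formed (products):
    N-H: 6 × 378 = 2268
    Σ(formed) = 2268 kJ
  ΔH_I = 2308 − 2268 = +40 kJ
Reaction II:
  Bonds broken (reactants):
    C≡C: 1 × 818 = 818
    C-C: 1 × 337 = 337
    C-H: 4 × 421 = 1684
    H-H: 1 × 447 = 447
    Σ(broken) = 3286 kJ
  Bonds formed (products):
    C-C: 1 × 337 = 337
    C-H: 6 × 421 = 2526
    C=C: 1 × 594 = 594
    Σ(formed) = 3457 kJ
  ΔH_II = 3286 − 3457 = −171 kJ
ΔH_I − ΔH_II = +211 kJ, so reaction II has the more negative ΔH; |ΔH_I − ΔH_II| = 211 kJ.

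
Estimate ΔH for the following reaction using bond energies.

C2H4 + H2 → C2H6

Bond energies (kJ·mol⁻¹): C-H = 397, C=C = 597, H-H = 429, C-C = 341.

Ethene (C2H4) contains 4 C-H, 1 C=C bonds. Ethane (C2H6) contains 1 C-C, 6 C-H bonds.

ΔH ≈ −109 kJ

Bonds broken (reactants):
  C-H: 4 × 397 = 1588
  C=C: 1 × 597 = 597
  H-H: 1 × 429 = 429
  Σ(broken) = 2614 kJ
Bonds formed (products):
  C-C: 1 × 341 = 341
  C-H: 6 × 397 = 2382
  Σ(formed) = 2723 kJ
ΔH = Σ(broken) − Σ(formed) = 2614 − 2723 = −109 kJ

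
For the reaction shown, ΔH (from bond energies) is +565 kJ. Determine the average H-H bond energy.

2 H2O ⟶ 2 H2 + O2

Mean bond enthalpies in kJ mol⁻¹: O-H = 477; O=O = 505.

Let D be the H-H bond energy.
Σ(broken) = 4×477 = 1908
Σ(formed) = 2×D + 1×505 = 505 + 2D
ΔH = Σ(broken) − Σ(formed) = (1908) − (505 + 2D) = +1403 − 2D
Setting this equal to +565 kJ gives 2D = 838, so D = 419 kJ/mol.

D(H-H) ≈ 419 kJ/mol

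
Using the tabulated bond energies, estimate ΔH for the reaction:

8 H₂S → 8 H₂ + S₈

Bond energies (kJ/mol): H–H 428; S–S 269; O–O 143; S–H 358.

ΔH ≈ +152 kJ

Bonds broken (reactants):
  S–H: 16 × 358 = 5728
  Σ(broken) = 5728 kJ
Bonds formed (products):
  H–H: 8 × 428 = 3424
  S–S: 8 × 269 = 2152
  Σ(formed) = 5576 kJ
ΔH = Σ(broken) − Σ(formed) = 5728 − 5576 = +152 kJ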